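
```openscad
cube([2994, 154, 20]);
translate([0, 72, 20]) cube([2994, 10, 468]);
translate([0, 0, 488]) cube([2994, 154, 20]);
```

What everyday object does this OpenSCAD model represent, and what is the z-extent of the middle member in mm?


An I-beam. The web height is 468 mm.

Two wide flanges with a thin centred web — an I-beam. Overall 508 mm minus two 20 mm flanges gives a web of 508 − 2·20 = 468 mm.


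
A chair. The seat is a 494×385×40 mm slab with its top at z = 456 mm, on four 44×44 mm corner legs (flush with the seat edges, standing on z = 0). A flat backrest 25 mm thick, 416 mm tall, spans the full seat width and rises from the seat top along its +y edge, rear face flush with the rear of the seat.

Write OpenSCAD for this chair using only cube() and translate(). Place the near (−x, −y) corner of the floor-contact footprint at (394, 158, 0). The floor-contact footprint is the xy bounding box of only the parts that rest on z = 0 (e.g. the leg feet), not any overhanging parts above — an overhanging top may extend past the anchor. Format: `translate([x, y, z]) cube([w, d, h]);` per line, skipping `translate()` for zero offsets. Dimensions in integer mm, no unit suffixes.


translate([394, 158, 416]) cube([494, 385, 40]);
translate([394, 158, 0]) cube([44, 44, 416]);
translate([844, 158, 0]) cube([44, 44, 416]);
translate([394, 499, 0]) cube([44, 44, 416]);
translate([844, 499, 0]) cube([44, 44, 416]);
translate([394, 518, 456]) cube([494, 25, 416]);


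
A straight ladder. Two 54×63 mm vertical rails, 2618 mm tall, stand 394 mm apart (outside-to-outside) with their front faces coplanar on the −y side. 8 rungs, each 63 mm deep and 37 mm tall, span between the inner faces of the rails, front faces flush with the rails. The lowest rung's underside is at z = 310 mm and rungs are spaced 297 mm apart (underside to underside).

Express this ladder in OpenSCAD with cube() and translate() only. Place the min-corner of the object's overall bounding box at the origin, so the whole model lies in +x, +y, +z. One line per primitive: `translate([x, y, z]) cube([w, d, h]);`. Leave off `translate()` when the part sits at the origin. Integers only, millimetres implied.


cube([54, 63, 2618]);
translate([340, 0, 0]) cube([54, 63, 2618]);
translate([54, 0, 310]) cube([286, 63, 37]);
translate([54, 0, 607]) cube([286, 63, 37]);
translate([54, 0, 904]) cube([286, 63, 37]);
translate([54, 0, 1201]) cube([286, 63, 37]);
translate([54, 0, 1498]) cube([286, 63, 37]);
translate([54, 0, 1795]) cube([286, 63, 37]);
translate([54, 0, 2092]) cube([286, 63, 37]);
translate([54, 0, 2389]) cube([286, 63, 37]);


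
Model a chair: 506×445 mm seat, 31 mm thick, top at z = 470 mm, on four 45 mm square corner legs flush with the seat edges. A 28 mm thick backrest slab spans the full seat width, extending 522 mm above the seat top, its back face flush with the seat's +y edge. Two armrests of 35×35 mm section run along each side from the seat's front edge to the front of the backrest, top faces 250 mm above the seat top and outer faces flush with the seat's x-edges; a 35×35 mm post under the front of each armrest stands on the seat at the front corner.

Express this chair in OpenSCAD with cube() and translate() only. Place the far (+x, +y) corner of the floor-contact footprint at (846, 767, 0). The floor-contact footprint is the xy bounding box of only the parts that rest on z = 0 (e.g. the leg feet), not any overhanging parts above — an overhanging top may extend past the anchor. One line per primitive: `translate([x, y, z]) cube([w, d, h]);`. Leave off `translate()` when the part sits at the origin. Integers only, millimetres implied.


translate([340, 322, 439]) cube([506, 445, 31]);
translate([340, 322, 0]) cube([45, 45, 439]);
translate([801, 322, 0]) cube([45, 45, 439]);
translate([340, 722, 0]) cube([45, 45, 439]);
translate([801, 722, 0]) cube([45, 45, 439]);
translate([340, 739, 470]) cube([506, 28, 522]);
translate([340, 322, 685]) cube([35, 417, 35]);
translate([811, 322, 685]) cube([35, 417, 35]);
translate([340, 322, 470]) cube([35, 35, 215]);
translate([811, 322, 470]) cube([35, 35, 215]);


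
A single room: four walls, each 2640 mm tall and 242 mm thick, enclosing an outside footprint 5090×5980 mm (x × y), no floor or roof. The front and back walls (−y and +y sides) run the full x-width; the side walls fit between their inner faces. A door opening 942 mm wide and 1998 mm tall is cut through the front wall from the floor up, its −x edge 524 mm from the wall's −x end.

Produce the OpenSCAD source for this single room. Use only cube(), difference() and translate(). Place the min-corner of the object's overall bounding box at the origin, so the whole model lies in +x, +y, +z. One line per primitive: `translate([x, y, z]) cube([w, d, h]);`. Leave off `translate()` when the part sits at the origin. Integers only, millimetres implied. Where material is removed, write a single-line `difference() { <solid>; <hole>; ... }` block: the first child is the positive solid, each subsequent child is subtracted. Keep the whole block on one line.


difference() { cube([5090, 242, 2640]); translate([524, 0, 0]) cube([942, 242, 1998]); }
translate([0, 5738, 0]) cube([5090, 242, 2640]);
translate([0, 242, 0]) cube([242, 5496, 2640]);
translate([4848, 242, 0]) cube([242, 5496, 2640]);


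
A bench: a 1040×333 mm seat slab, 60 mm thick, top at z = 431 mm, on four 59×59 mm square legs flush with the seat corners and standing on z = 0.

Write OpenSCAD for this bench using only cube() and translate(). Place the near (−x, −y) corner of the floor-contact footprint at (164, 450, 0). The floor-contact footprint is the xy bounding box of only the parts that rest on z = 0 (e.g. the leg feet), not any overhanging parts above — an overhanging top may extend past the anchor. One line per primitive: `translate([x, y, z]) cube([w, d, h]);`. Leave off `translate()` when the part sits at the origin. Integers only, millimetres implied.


translate([164, 450, 371]) cube([1040, 333, 60]);
translate([164, 450, 0]) cube([59, 59, 371]);
translate([164, 724, 0]) cube([59, 59, 371]);
translate([1145, 450, 0]) cube([59, 59, 371]);
translate([1145, 724, 0]) cube([59, 59, 371]);


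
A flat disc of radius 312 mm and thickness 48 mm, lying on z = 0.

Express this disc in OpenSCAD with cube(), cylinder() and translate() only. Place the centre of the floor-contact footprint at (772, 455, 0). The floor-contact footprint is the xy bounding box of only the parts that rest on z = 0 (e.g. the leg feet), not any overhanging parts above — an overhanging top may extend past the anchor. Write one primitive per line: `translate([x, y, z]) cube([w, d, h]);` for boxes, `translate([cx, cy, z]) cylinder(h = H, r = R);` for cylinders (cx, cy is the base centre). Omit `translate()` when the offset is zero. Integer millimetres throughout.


translate([772, 455, 0]) cylinder(h = 48, r = 312);


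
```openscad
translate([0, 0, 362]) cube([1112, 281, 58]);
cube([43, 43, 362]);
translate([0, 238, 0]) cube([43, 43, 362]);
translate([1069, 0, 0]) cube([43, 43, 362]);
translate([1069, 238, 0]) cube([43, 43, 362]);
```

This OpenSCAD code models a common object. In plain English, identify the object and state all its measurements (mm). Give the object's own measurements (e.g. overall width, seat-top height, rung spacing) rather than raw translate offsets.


A bench: a 1112×281 mm seat slab, 58 mm thick, top at z = 420 mm, on four 43×43 mm square legs flush with the seat corners and standing on z = 0.


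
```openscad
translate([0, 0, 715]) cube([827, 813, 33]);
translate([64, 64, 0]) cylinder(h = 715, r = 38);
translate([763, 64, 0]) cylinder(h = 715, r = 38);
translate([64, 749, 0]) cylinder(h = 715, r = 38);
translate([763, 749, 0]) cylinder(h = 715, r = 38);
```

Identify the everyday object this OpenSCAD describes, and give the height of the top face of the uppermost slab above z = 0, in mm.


A table. The table height is 748 mm.

A 827×813×33 slab sits at z = 715 on four Ø76 mm round legs — a table. The top surface is at 715 + 33 = 748 mm.


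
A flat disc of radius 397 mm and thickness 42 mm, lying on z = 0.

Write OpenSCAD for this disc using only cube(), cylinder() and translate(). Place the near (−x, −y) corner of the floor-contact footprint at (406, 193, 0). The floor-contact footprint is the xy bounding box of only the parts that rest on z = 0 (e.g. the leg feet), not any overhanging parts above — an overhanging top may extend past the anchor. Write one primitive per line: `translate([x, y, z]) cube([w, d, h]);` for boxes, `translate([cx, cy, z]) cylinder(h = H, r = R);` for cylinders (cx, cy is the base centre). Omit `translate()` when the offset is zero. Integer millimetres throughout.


translate([803, 590, 0]) cylinder(h = 42, r = 397);


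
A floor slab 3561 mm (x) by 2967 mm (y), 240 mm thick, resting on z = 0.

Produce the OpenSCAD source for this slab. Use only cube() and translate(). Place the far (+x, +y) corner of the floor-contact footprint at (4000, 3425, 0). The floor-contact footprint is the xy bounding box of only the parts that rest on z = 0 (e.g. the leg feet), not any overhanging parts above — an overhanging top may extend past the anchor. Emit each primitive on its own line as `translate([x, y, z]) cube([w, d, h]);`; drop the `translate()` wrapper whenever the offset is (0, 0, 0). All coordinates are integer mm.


translate([439, 458, 0]) cube([3561, 2967, 240]);


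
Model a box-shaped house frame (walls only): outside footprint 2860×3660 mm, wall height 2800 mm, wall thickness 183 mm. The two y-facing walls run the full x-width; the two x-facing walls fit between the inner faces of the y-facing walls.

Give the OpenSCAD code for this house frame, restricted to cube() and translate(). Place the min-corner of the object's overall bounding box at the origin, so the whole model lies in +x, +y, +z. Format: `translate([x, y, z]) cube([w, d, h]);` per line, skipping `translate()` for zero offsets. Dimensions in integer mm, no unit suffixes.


cube([2860, 183, 2800]);
translate([0, 3477, 0]) cube([2860, 183, 2800]);
translate([0, 183, 0]) cube([183, 3294, 2800]);
translate([2677, 183, 0]) cube([183, 3294, 2800]);


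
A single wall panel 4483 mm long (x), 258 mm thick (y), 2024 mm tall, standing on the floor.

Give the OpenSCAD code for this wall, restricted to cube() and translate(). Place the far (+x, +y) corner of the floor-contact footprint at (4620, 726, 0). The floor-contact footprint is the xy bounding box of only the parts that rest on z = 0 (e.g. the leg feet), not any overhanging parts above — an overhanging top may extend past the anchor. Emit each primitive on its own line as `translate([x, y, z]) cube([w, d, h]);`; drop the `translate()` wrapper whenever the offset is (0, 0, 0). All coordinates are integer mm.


translate([137, 468, 0]) cube([4483, 258, 2024]);


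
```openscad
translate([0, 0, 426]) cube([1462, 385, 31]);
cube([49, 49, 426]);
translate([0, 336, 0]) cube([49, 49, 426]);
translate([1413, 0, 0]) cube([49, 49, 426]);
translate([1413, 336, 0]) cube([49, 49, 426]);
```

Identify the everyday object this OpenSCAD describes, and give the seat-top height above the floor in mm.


A bench. The seat-top height is 457 mm.

A long slab on four corner posts — a bench. The slab sits at z = 426 with thickness 31, so the top is 426 + 31 = 457 mm.


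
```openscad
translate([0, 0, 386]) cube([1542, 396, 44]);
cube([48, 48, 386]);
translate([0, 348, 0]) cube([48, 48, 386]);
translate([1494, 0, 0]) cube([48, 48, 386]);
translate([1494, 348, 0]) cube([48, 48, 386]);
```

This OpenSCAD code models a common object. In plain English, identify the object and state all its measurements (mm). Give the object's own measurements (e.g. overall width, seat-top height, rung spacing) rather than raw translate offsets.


A long wooden bench with a 1542 mm (x) × 396 mm (y) seat, 44 mm thick, its top surface 430 mm above the floor. Four 48 mm square legs at the seat corners, flush with the edges, run from z = 0 to the seat underside.


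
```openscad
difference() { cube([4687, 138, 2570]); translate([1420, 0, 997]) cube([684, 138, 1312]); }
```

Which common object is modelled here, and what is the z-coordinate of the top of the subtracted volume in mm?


A wall with a window opening. The window head height is 2309 mm.

A wall with a rectangular opening subtracted — a window. Sill at z = 997, opening 1312 mm tall, so the head is at 997 + 1312 = 2309 mm.


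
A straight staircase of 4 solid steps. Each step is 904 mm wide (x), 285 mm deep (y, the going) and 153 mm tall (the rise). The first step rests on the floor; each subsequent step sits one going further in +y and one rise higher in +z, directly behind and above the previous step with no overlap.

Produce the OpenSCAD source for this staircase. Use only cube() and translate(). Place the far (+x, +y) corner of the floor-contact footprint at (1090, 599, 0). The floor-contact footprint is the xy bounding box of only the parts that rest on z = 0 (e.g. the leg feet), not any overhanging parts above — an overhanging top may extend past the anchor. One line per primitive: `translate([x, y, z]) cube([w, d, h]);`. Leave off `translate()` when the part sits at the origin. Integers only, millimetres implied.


translate([186, 314, 0]) cube([904, 285, 153]);
translate([186, 599, 153]) cube([904, 285, 153]);
translate([186, 884, 306]) cube([904, 285, 153]);
translate([186, 1169, 459]) cube([904, 285, 153]);


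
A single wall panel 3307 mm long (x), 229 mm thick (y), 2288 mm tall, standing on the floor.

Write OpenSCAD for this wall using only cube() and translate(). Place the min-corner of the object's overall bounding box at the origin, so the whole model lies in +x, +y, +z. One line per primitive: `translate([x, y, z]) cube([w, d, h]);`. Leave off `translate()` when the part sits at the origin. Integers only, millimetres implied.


cube([3307, 229, 2288]);


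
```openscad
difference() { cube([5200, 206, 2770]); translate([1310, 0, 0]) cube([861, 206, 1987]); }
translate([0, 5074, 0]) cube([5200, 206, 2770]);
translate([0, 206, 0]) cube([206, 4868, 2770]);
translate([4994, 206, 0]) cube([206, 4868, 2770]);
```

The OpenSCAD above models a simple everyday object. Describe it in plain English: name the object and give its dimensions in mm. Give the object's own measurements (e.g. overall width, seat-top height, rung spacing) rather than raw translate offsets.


A single room: four walls, each 2770 mm tall and 206 mm thick, enclosing an outside footprint 5200×5280 mm (x × y), no floor or roof. The front and back walls (−y and +y sides) run the full x-width; the side walls fit between their inner faces. A door opening 861 mm wide and 1987 mm tall is cut through the front wall from the floor up, its −x edge 1310 mm from the wall's −x end.


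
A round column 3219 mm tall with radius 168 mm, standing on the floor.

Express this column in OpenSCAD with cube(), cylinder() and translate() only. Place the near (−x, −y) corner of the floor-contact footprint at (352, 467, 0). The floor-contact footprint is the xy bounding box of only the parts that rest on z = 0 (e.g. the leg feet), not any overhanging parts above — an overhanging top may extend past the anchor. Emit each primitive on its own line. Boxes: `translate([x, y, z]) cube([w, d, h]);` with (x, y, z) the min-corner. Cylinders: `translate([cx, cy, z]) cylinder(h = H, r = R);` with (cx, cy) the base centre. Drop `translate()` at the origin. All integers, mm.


translate([520, 635, 0]) cylinder(h = 3219, r = 168);


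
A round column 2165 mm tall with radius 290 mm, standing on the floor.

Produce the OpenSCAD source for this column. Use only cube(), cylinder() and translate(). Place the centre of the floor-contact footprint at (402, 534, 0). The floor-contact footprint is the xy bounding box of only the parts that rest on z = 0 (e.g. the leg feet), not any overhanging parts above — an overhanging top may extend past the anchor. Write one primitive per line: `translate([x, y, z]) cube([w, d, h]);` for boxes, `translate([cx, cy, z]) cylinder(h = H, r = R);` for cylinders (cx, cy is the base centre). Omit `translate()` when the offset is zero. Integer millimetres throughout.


translate([402, 534, 0]) cylinder(h = 2165, r = 290);


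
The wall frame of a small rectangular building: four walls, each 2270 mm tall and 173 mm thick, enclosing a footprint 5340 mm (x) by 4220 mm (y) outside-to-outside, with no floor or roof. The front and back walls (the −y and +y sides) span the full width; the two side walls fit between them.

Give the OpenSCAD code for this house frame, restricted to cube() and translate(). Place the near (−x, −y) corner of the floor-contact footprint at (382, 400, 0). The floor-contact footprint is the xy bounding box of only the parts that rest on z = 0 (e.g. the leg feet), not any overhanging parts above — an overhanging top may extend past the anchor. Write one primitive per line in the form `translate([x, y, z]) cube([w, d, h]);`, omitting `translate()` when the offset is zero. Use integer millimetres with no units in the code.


translate([382, 400, 0]) cube([5340, 173, 2270]);
translate([382, 4447, 0]) cube([5340, 173, 2270]);
translate([382, 573, 0]) cube([173, 3874, 2270]);
translate([5549, 573, 0]) cube([173, 3874, 2270]);


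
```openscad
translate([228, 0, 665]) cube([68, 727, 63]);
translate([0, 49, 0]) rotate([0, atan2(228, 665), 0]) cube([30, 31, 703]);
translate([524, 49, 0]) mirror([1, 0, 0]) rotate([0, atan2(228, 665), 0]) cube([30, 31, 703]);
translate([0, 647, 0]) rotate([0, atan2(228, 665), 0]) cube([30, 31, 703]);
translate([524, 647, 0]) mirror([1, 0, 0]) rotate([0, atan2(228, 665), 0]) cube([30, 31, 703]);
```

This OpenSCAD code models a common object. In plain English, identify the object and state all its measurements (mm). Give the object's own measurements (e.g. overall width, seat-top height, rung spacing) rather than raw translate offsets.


A sawhorse. A 68×727×63 mm beam (x, y, z) sits on two A-frame leg pairs. Each pair is two raked legs of 30×31 mm section (31 mm along y) splaying symmetrically in x. Each leg rises 665 mm vertically over 228 mm of horizontal reach and is 703 mm long along its own axis. Every leg's outer bottom edge rests on the floor and its outer top edge meets a bottom edge of the beam — the left legs (tilting toward +x) meet the beam's −x bottom edge, the right legs (their mirror images, tilting toward −x) meet its +x bottom edge — so the leg tops tuck under the beam, the beam's underside is 665 mm above the floor, and the feet are 524 mm apart outside-to-outside with the beam centred between them. The two leg pairs are set in 49 mm from either end of the beam.


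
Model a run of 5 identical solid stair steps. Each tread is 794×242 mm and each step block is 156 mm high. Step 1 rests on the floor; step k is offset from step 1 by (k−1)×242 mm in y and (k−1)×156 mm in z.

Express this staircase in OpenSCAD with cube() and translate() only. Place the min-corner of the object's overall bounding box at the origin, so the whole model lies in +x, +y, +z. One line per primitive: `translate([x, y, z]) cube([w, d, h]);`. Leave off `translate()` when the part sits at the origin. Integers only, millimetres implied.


cube([794, 242, 156]);
translate([0, 242, 156]) cube([794, 242, 156]);
translate([0, 484, 312]) cube([794, 242, 156]);
translate([0, 726, 468]) cube([794, 242, 156]);
translate([0, 968, 624]) cube([794, 242, 156]);


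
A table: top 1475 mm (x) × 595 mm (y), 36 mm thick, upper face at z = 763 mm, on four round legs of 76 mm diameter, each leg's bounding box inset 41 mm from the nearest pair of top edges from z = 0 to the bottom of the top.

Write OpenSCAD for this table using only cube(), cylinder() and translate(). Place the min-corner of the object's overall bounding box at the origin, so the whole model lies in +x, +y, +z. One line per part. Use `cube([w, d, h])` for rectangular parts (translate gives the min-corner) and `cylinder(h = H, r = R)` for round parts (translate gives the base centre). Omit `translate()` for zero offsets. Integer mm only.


// leg_h = 763 - 36 = 727
translate([0, 0, 727]) cube([1475, 595, 36]);
translate([79, 79, 0]) cylinder(h = 727, r = 38);
translate([1396, 79, 0]) cylinder(h = 727, r = 38);
translate([79, 516, 0]) cylinder(h = 727, r = 38);
translate([1396, 516, 0]) cylinder(h = 727, r = 38);


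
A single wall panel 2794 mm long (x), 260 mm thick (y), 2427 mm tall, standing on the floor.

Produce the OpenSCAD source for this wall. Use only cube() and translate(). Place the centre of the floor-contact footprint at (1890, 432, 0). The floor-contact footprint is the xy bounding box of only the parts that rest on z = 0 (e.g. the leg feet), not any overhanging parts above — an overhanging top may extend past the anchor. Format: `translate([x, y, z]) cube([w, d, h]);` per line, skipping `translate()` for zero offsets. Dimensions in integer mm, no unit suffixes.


translate([493, 302, 0]) cube([2794, 260, 2427]);


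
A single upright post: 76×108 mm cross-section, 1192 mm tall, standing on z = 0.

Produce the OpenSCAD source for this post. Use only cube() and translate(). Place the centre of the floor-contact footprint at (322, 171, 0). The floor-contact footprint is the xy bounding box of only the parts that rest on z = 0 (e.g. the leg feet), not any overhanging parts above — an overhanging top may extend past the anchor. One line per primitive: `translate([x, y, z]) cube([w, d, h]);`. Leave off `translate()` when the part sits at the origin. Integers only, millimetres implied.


translate([284, 117, 0]) cube([76, 108, 1192]);


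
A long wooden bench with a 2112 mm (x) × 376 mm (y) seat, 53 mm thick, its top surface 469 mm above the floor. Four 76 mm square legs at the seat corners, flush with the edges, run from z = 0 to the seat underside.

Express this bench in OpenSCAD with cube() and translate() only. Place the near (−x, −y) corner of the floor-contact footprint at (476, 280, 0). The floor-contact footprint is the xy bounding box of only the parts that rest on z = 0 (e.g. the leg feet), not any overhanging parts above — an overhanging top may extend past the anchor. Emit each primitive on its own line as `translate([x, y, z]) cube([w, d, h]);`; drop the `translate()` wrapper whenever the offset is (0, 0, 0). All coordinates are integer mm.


translate([476, 280, 416]) cube([2112, 376, 53]);
translate([476, 280, 0]) cube([76, 76, 416]);
translate([476, 580, 0]) cube([76, 76, 416]);
translate([2512, 280, 0]) cube([76, 76, 416]);
translate([2512, 580, 0]) cube([76, 76, 416]);


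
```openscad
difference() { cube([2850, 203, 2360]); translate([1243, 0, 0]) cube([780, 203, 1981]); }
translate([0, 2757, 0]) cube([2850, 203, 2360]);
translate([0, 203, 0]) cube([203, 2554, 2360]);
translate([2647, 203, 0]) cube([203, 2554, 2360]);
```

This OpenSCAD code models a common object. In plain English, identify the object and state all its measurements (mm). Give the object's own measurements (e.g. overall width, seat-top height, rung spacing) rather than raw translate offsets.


A single room: four walls, each 2360 mm tall and 203 mm thick, enclosing an outside footprint 2850×2960 mm (x × y), no floor or roof. The front and back walls (−y and +y sides) run the full x-width; the side walls fit between their inner faces. A door opening 780 mm wide and 1981 mm tall is cut through the front wall from the floor up, its −x edge 1243 mm from the wall's −x end.


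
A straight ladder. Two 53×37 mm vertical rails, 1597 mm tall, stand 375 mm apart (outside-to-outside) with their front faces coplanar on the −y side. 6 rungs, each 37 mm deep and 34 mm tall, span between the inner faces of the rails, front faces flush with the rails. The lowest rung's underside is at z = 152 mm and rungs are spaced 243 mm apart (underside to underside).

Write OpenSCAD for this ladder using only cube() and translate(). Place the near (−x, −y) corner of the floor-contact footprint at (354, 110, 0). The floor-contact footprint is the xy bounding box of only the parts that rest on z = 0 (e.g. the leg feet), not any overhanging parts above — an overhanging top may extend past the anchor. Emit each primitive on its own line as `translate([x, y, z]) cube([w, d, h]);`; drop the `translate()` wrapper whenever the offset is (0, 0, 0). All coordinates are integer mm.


translate([354, 110, 0]) cube([53, 37, 1597]);
translate([676, 110, 0]) cube([53, 37, 1597]);
translate([407, 110, 152]) cube([269, 37, 34]);
translate([407, 110, 395]) cube([269, 37, 34]);
translate([407, 110, 638]) cube([269, 37, 34]);
translate([407, 110, 881]) cube([269, 37, 34]);
translate([407, 110, 1124]) cube([269, 37, 34]);
translate([407, 110, 1367]) cube([269, 37, 34]);


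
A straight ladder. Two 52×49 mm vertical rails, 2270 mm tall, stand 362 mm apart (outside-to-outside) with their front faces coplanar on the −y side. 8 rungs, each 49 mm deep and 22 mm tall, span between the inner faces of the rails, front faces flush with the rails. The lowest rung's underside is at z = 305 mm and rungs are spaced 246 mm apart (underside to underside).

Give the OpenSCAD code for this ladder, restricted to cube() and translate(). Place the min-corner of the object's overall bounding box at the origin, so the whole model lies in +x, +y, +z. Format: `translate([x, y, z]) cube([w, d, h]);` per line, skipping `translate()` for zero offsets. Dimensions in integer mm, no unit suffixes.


cube([52, 49, 2270]);
translate([310, 0, 0]) cube([52, 49, 2270]);
translate([52, 0, 305]) cube([258, 49, 22]);
translate([52, 0, 551]) cube([258, 49, 22]);
translate([52, 0, 797]) cube([258, 49, 22]);
translate([52, 0, 1043]) cube([258, 49, 22]);
translate([52, 0, 1289]) cube([258, 49, 22]);
translate([52, 0, 1535]) cube([258, 49, 22]);
translate([52, 0, 1781]) cube([258, 49, 22]);
translate([52, 0, 2027]) cube([258, 49, 22]);


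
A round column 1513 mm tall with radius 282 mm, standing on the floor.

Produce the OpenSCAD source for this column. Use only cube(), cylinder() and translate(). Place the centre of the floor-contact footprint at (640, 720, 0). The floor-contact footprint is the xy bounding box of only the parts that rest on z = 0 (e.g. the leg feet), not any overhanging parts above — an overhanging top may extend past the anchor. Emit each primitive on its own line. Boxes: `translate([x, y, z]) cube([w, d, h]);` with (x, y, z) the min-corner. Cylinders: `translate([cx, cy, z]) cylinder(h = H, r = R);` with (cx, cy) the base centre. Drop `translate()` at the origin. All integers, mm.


translate([640, 720, 0]) cylinder(h = 1513, r = 282);


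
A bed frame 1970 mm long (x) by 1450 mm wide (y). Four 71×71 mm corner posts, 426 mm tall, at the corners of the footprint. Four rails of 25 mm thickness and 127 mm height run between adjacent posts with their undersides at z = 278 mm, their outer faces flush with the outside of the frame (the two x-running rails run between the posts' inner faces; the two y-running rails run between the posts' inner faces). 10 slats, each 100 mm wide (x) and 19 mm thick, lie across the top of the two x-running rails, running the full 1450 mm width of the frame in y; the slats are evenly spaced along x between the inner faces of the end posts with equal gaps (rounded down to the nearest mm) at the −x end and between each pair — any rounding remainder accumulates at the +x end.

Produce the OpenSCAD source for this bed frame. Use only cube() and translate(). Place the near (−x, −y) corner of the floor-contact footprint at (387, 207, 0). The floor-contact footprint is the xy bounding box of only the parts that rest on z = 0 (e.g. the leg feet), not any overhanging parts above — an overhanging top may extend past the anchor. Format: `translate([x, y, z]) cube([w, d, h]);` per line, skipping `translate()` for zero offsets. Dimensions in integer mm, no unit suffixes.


translate([387, 207, 0]) cube([71, 71, 426]);
translate([387, 1586, 0]) cube([71, 71, 426]);
translate([2286, 207, 0]) cube([71, 71, 426]);
translate([2286, 1586, 0]) cube([71, 71, 426]);
translate([458, 207, 278]) cube([1828, 25, 127]);
translate([458, 1632, 278]) cube([1828, 25, 127]);
translate([387, 278, 278]) cube([25, 1308, 127]);
translate([2332, 278, 278]) cube([25, 1308, 127]);
translate([533, 207, 405]) cube([100, 1450, 19]);
translate([708, 207, 405]) cube([100, 1450, 19]);
translate([883, 207, 405]) cube([100, 1450, 19]);
translate([1058, 207, 405]) cube([100, 1450, 19]);
translate([1233, 207, 405]) cube([100, 1450, 19]);
translate([1408, 207, 405]) cube([100, 1450, 19]);
translate([1583, 207, 405]) cube([100, 1450, 19]);
translate([1758, 207, 405]) cube([100, 1450, 19]);
translate([1933, 207, 405]) cube([100, 1450, 19]);
translate([2108, 207, 405]) cube([100, 1450, 19]);


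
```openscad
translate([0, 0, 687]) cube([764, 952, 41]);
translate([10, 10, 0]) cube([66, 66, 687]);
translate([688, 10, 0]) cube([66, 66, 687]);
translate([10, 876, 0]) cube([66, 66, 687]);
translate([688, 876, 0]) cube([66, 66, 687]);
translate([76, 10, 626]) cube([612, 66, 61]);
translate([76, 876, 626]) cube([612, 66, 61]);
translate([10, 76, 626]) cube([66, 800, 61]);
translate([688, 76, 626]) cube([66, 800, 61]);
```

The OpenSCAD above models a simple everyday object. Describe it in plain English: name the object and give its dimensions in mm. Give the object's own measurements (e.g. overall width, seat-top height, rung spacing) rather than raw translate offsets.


A rectangular dining table. The top is 764×952×41 mm with its upper surface at z = 728 mm. It stands on four 66×66 mm square legs, each inset 10 mm from the nearest pair of top edges, running from the floor to the underside of the top. Four apron rails, 66 mm thick and 61 mm tall, run between adjacent legs with their top edges flush with the underside of the top and their outer faces flush with the legs' outer faces.


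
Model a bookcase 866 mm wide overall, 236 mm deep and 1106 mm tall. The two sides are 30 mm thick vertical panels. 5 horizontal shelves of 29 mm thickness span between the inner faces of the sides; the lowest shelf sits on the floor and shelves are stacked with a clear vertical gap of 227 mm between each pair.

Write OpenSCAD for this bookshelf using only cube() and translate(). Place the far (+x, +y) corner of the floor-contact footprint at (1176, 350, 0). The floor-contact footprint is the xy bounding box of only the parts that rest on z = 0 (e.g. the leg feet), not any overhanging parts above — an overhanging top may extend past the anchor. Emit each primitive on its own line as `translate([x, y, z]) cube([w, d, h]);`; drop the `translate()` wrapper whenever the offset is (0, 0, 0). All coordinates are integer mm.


translate([310, 114, 0]) cube([30, 236, 1106]);
translate([1146, 114, 0]) cube([30, 236, 1106]);
translate([340, 114, 0]) cube([806, 236, 29]);
translate([340, 114, 256]) cube([806, 236, 29]);
translate([340, 114, 512]) cube([806, 236, 29]);
translate([340, 114, 768]) cube([806, 236, 29]);
translate([340, 114, 1024]) cube([806, 236, 29]);


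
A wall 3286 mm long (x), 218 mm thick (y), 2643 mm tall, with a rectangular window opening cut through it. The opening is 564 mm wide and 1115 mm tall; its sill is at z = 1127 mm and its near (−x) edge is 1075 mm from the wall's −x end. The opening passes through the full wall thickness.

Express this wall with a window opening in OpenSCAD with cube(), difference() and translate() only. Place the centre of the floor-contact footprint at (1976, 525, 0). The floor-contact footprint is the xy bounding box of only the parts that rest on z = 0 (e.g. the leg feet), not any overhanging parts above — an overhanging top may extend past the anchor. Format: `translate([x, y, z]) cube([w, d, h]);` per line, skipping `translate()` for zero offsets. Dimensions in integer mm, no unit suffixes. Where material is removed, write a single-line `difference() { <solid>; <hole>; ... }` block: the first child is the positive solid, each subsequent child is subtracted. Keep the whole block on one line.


difference() { translate([333, 416, 0]) cube([3286, 218, 2643]); translate([1408, 416, 1127]) cube([564, 218, 1115]); }


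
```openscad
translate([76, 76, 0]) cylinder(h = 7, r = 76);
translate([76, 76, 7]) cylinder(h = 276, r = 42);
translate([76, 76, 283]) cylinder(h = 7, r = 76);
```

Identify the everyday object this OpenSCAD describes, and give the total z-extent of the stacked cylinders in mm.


A spool. The overall height is 290 mm.

Three coaxial cylinders, large–small–large — a spool. Two 7 mm flanges and a 276 mm core give 7 + 276 + 7 = 290 mm.


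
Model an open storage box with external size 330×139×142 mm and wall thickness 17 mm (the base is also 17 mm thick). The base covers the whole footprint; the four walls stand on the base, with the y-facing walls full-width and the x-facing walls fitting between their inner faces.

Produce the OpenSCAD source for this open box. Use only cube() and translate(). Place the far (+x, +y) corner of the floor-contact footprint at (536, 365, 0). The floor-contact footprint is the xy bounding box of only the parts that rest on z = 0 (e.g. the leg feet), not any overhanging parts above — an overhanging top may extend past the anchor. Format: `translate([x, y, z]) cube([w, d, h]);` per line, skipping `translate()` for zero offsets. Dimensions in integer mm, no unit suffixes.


translate([206, 226, 0]) cube([330, 139, 17]);
translate([206, 226, 17]) cube([330, 17, 125]);
translate([206, 348, 17]) cube([330, 17, 125]);
translate([206, 243, 17]) cube([17, 105, 125]);
translate([519, 243, 17]) cube([17, 105, 125]);


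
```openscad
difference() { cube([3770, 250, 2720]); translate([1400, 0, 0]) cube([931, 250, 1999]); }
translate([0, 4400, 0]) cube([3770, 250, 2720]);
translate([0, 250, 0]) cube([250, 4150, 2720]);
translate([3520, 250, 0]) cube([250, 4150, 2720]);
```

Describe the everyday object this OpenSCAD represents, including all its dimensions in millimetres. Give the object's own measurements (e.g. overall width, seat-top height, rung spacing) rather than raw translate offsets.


A single room: four walls, each 2720 mm tall and 250 mm thick, enclosing an outside footprint 3770×4650 mm (x × y), no floor or roof. The front and back walls (−y and +y sides) run the full x-width; the side walls fit between their inner faces. A door opening 931 mm wide and 1999 mm tall is cut through the front wall from the floor up, its −x edge 1400 mm from the wall's −x end.


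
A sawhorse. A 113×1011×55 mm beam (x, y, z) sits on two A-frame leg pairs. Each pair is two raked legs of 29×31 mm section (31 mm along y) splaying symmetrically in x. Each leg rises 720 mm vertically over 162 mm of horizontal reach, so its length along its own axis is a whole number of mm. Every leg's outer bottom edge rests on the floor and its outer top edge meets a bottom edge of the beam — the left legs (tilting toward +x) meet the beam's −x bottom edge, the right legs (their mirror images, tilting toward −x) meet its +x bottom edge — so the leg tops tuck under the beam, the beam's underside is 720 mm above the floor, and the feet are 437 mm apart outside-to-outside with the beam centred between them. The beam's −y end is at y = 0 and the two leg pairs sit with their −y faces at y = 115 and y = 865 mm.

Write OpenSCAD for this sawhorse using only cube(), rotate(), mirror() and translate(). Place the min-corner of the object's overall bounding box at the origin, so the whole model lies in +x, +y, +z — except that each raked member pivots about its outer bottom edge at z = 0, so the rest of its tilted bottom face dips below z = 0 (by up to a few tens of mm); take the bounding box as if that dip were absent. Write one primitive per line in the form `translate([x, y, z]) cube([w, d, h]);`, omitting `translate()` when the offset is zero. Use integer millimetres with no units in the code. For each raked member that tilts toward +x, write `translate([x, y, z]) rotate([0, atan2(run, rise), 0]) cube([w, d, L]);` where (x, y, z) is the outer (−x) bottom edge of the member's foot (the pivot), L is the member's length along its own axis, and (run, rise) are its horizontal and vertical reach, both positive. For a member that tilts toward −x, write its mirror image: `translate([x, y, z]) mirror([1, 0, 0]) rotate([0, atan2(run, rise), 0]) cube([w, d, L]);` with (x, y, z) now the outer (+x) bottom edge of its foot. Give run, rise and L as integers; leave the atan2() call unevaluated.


translate([162, 0, 720]) cube([113, 1011, 55]);
translate([0, 115, 0]) rotate([0, atan2(162, 720), 0]) cube([29, 31, 738]);
translate([437, 115, 0]) mirror([1, 0, 0]) rotate([0, atan2(162, 720), 0]) cube([29, 31, 738]);
translate([0, 865, 0]) rotate([0, atan2(162, 720), 0]) cube([29, 31, 738]);
translate([437, 865, 0]) mirror([1, 0, 0]) rotate([0, atan2(162, 720), 0]) cube([29, 31, 738]);


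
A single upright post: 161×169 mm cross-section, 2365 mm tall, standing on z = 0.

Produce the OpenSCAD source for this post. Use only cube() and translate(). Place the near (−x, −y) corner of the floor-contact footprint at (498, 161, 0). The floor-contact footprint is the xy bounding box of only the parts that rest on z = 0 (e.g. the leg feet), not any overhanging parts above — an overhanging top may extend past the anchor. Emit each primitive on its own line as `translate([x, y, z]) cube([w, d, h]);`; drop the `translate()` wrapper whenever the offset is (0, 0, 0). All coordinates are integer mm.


translate([498, 161, 0]) cube([161, 169, 2365]);


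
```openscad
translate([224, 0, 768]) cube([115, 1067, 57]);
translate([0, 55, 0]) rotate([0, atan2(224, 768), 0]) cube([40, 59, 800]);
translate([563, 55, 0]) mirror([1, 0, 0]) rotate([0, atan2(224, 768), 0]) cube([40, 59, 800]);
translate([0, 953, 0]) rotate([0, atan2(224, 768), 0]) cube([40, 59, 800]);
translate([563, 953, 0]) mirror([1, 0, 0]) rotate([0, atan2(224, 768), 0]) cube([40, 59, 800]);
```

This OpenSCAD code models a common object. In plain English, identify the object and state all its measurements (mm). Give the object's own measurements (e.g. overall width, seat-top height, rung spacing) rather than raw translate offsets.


A sawhorse. A 115×1067×57 mm beam (x, y, z) sits on two A-frame leg pairs. Each pair is two raked legs of 40×59 mm section (59 mm along y) splaying symmetrically in x. Each leg rises 768 mm vertically over 224 mm of horizontal reach and is 800 mm long along its own axis. Every leg's outer bottom edge rests on the floor and its outer top edge meets a bottom edge of the beam — the left legs (tilting toward +x) meet the beam's −x bottom edge, the right legs (their mirror images, tilting toward −x) meet its +x bottom edge — so the leg tops tuck under the beam, the beam's underside is 768 mm above the floor, and the feet are 563 mm apart outside-to-outside with the beam centred between them. The two leg pairs are set in 55 mm from either end of the beam.


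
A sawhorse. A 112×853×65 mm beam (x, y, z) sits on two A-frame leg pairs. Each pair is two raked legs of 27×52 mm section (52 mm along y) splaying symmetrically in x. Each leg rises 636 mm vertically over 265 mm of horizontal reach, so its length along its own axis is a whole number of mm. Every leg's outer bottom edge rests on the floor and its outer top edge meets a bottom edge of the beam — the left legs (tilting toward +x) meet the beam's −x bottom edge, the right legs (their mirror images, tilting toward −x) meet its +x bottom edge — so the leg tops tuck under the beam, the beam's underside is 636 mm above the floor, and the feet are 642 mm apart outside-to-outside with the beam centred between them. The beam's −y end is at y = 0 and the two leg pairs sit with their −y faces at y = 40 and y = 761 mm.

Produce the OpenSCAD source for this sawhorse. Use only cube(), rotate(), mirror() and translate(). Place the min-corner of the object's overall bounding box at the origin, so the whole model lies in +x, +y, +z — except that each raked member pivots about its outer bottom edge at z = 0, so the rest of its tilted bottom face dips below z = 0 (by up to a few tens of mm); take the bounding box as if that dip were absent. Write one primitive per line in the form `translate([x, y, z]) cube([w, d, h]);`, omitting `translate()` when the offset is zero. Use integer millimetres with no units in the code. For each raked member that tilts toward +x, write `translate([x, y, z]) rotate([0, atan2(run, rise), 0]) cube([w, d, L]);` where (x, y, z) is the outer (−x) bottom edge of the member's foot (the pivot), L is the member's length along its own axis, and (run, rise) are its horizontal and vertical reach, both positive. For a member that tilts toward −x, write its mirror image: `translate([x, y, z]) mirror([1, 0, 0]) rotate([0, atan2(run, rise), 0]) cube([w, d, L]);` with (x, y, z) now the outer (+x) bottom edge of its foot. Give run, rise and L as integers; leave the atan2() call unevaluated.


translate([265, 0, 636]) cube([112, 853, 65]);
translate([0, 40, 0]) rotate([0, atan2(265, 636), 0]) cube([27, 52, 689]);
translate([642, 40, 0]) mirror([1, 0, 0]) rotate([0, atan2(265, 636), 0]) cube([27, 52, 689]);
translate([0, 761, 0]) rotate([0, atan2(265, 636), 0]) cube([27, 52, 689]);
translate([642, 761, 0]) mirror([1, 0, 0]) rotate([0, atan2(265, 636), 0]) cube([27, 52, 689]);
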